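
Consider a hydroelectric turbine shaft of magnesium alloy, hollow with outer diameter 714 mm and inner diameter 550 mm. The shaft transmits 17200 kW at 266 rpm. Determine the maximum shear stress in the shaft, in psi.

1930 psi

ω = 2π·266/60 = 27.86 rad/s, so T = P/ω = 17200×10³ / 27.86 = 617500 N·m.
J = π(d_o⁴ − d_i⁴)/32 = π(0.714⁴ − 0.550⁴)/32 = 0.01653 m⁴.
τ_max = T·r/J = 617500 × 0.357 / 0.01653 = 1.333×10^7 Pa.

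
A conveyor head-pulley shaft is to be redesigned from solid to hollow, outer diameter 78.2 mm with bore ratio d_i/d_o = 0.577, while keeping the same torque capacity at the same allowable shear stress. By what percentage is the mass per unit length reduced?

Equal τ_max and T ⇒ the solid shaft needs d_s³ = d_o³(1−k⁴), so d_s = 78.2·(1−0.577⁴)^(1/3) = 75.20 mm.
Area ratio A_h/A_s = d_o²(1−k²)/d_s² = (1−k²)/(1−k⁴)^(2/3) = 0.7214.
Mass saving = 1 − 0.7214 = 27.9 %.

27.9 %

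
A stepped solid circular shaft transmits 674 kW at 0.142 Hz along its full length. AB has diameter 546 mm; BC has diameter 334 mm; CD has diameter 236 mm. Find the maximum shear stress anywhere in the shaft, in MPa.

ω = 2π·0.142 = 0.8922 rad/s, so T = P/ω = 674×10³ / 0.8922 = 755400 N·m.
Under the same torque, τ_max = 16T/(πd³) is largest where d is smallest — segment CD (d = 236 mm).
τ_max = 16·755400/(π·(0.236)³) = 2.927×10^8 Pa.

293 MPa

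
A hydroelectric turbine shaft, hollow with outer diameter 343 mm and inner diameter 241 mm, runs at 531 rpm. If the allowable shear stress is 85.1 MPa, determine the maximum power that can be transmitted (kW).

J = π(d_o⁴ − d_i⁴)/32 = π(0.343⁴ − 0.241⁴)/32 = 1.028×10^-3 m⁴.
T_max = τ_allow·J/r = 8.51×10^7 × 1.028×10^-3 / 0.172 = 509900 N·m.
ω = 2π·531/60 = 55.61 rad/s, so P_max = T_max·ω = 2.836×10^7 W.

28400 kW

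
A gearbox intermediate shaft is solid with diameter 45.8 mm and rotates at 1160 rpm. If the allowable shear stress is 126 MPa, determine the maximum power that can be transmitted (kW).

J = πd⁴/32 = π(0.0458)⁴/32 = 4.320×10^-7 m⁴.
T_max = τ_allow·J/r = 1.26×10^8 × 4.320×10^-7 / 0.0229 = 2377 N·m.
ω = 2π·1160/60 = 121.5 rad/s, so P_max = T_max·ω = 2.887×10^5 W.

289 kW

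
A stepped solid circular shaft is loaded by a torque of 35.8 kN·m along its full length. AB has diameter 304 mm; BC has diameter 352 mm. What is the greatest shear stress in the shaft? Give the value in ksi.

Under the same torque, τ_max = 16T/(πd³) is largest where d is smallest — segment AB (d = 304 mm).
τ_max = 16·35800/(π·(0.304)³) = 6.490×10^6 Pa.

0.941 ksi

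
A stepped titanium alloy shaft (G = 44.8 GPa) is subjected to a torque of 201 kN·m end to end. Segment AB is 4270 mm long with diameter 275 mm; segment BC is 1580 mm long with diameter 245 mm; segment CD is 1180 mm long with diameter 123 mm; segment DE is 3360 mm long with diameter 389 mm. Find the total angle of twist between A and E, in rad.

0.296 rad

J_AB = π(0.275)⁴/32 = 5.61×10^-4 m⁴; J_BC = π(0.245)⁴/32 = 3.54×10^-4 m⁴; J_CD = π(0.123)⁴/32 = 2.25×10^-5 m⁴; J_DE = π(0.389)⁴/32 = 2.25×10^-3 m⁴.
θ = (T/G)·Σ L_i/J_i = (201000/44.8×10⁹)·(4.27/5.61×10^-4 + 1.58/3.54×10^-4 + 1.18/2.25×10^-5 + 3.36/2.25×10^-3) = 0.2965 rad.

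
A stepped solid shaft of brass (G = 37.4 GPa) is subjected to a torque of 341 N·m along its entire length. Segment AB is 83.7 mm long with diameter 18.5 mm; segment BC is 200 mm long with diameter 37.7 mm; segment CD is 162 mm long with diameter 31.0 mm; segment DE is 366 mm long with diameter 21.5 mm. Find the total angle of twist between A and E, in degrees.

J_AB = π(0.0185)⁴/32 = 1.15×10^-8 m⁴; J_BC = π(0.0377)⁴/32 = 1.98×10^-7 m⁴; J_CD = π(0.0310)⁴/32 = 9.07×10^-8 m⁴; J_DE = π(0.0215)⁴/32 = 2.10×10^-8 m⁴.
θ = (T/G)·Σ L_i/J_i = (341.0/37.4×10⁹)·(0.0837/1.15×10^-8 + 0.200/1.98×10^-7 + 0.162/9.07×10^-8 + 0.366/2.10×10^-8) = 0.2509 rad.

14.4°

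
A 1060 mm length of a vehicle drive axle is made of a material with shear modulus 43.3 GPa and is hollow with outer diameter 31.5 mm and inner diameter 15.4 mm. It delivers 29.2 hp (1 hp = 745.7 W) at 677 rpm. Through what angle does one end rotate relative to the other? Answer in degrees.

ω = 2π·677/60 = 70.90 rad/s, so T = P/ω = 29.2×745.7 / 70.90 = 307.1 N·m.
J = π(d_o⁴ − d_i⁴)/32 = π(0.0315⁴ − 0.0154⁴)/32 = 9.114×10^-8 m⁴.
θ = T·L/(G·J) = 307.1 × 1.06 / (43.3×10⁹ × 9.114×10^-8) = 0.08250 rad.

4.73°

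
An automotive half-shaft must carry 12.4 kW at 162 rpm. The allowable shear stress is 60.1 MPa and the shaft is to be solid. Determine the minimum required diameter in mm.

ω = 2π·162/60 = 16.96 rad/s, so T = P/ω = 12.4×10³ / 16.96 = 730.9 N·m.
For a solid shaft τ_max = 16T/(πd³), so d = (16T/(π τ_allow))^(1/3) = (16·730.9/(π·6.01×10^7))^(1/3) = 0.03957 m.

39.6 mm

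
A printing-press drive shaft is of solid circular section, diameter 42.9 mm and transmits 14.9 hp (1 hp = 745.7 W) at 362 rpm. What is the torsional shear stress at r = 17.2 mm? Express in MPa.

15.2 MPa

ω = 2π·362/60 = 37.91 rad/s, so T = P/ω = 14.9×745.7 / 37.91 = 293.1 N·m.
J = πd⁴/32 = π(0.0429)⁴/32 = 3.325×10^-7 m⁴.
Shear stress varies linearly with radius: τ = T·r/J = 293.1 × 0.0172 / 3.325×10^-7 = 1.516×10^7 Pa.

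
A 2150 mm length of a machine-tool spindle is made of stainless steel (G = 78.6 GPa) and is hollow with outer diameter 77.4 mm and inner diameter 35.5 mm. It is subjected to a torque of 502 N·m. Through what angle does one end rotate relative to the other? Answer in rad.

J = π(d_o⁴ − d_i⁴)/32 = π(0.0774⁴ − 0.0355⁴)/32 = 3.367×10^-6 m⁴.
θ = T·L/(G·J) = 502.0 × 2.15 / (78.6×10⁹ × 3.367×10^-6) = 4.078×10^-3 rad.

0.00408 rad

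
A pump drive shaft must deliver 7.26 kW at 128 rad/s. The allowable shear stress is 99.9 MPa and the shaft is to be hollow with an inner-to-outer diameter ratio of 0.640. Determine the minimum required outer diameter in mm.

ω = 128 rad/s, so T = P/ω = 7.26×10³ / 128.0 = 56.72 N·m.
For a hollow shaft with d_i/d_o = 0.640: τ_max = 16T/(π d_o³ (1−k⁴)), so d_o = [16T/(π τ_allow (1−k⁴))]^(1/3) = [16·56.72/(π·9.99×10^7·0.8322)]^(1/3) = 0.01515 m.

15.1 mm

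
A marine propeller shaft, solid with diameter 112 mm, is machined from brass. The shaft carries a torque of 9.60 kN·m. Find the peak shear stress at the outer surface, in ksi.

J = πd⁴/32 = π(0.112)⁴/32 = 1.545×10^-5 m⁴.
τ_max = T·r/J = 9600 × 0.0560 / 1.545×10^-5 = 3.480×10^7 Pa.

5.05 ksi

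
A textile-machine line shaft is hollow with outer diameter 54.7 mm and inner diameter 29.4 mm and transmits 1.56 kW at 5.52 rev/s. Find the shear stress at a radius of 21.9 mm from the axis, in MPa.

ω = 2π·5.52 = 34.68 rad/s, so T = P/ω = 1.56×10³ / 34.68 = 44.98 N·m.
J = π(d_o⁴ − d_i⁴)/32 = π(0.0547⁴ − 0.0294⁴)/32 = 8.056×10^-7 m⁴.
Shear stress varies linearly with radius: τ = T·r/J = 44.98 × 0.0219 / 8.056×10^-7 = 1.223×10^6 Pa.

1.22 MPa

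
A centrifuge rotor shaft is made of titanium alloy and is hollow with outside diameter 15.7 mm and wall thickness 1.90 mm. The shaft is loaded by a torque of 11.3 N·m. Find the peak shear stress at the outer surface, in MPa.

J = π(d_o⁴ − d_i⁴)/32 = π(0.0157⁴ − 0.0119⁴)/32 = 3.996×10^-9 m⁴.
τ_max = T·r/J = 11.30 × 0.00785 / 3.996×10^-9 = 2.220×10^7 Pa.

22.2 MPa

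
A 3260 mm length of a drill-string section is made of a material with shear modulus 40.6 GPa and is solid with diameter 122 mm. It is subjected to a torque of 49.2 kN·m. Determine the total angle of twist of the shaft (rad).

0.182 rad

J = πd⁴/32 = π(0.122)⁴/32 = 2.175×10^-5 m⁴.
θ = T·L/(G·J) = 49200 × 3.26 / (40.6×10⁹ × 2.175×10^-5) = 0.1816 rad.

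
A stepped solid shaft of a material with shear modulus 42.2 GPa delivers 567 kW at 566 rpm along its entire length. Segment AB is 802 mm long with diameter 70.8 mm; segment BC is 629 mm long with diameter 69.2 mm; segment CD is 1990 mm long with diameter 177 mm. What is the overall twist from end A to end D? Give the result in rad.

0.142 rad

ω = 2π·566/60 = 59.27 rad/s, so T = P/ω = 567×10³ / 59.27 = 9566 N·m.
J_AB = π(0.0708)⁴/32 = 2.47×10^-6 m⁴; J_BC = π(0.0692)⁴/32 = 2.25×10^-6 m⁴; J_CD = π(0.177)⁴/32 = 9.64×10^-5 m⁴.
θ = (T/G)·Σ L_i/J_i = (9566/42.2×10⁹)·(0.802/2.47×10^-6 + 0.629/2.25×10^-6 + 1.99/9.64×10^-5) = 0.1417 rad.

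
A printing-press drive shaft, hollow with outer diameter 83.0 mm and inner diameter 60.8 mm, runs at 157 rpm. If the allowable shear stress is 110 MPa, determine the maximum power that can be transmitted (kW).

145 kW

J = π(d_o⁴ − d_i⁴)/32 = π(0.0830⁴ − 0.0608⁴)/32 = 3.318×10^-6 m⁴.
T_max = τ_allow·J/r = 1.10×10^8 × 3.318×10^-6 / 0.0415 = 8794 N·m.
ω = 2π·157/60 = 16.44 rad/s, so P_max = T_max·ω = 1.446×10^5 W.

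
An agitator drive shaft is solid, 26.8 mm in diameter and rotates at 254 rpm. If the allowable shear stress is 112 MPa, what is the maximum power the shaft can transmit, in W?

11300 W

J = πd⁴/32 = π(0.0268)⁴/32 = 5.065×10^-8 m⁴.
T_max = τ_allow·J/r = 1.12×10^8 × 5.065×10^-8 / 0.0134 = 423.3 N·m.
ω = 2π·254/60 = 26.60 rad/s, so P_max = T_max·ω = 1.126×10^4 W.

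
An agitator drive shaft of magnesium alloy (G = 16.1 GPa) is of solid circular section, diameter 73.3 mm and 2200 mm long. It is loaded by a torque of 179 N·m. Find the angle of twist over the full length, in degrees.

J = πd⁴/32 = π(0.0733)⁴/32 = 2.834×10^-6 m⁴.
θ = T·L/(G·J) = 179.0 × 2.20 / (16.1×10⁹ × 2.834×10^-6) = 8.630×10^-3 rad.

0.494°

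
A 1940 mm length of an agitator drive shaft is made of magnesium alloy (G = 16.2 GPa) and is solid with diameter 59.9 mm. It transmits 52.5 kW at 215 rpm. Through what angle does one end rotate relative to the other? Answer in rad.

0.221 rad

ω = 2π·215/60 = 22.51 rad/s, so T = P/ω = 52.5×10³ / 22.51 = 2332 N·m.
J = πd⁴/32 = π(0.0599)⁴/32 = 1.264×10^-6 m⁴.
θ = T·L/(G·J) = 2332 × 1.94 / (16.2×10⁹ × 1.264×10^-6) = 0.2209 rad.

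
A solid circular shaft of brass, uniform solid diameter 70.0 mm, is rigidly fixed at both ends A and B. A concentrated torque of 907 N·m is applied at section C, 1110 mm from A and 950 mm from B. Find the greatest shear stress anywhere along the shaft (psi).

With uniform GJ and both ends fixed, compatibility θ_AC = θ_CB gives T_A·a = T_B·b, together with T_A + T_B = T₀.
T_A = T₀·b/(a+b) = 907.0·950/2060 = 418.3 N·m; T_B = 488.7 N·m.
τ in each portion: τ_AC = 6.21×10^6 Pa, τ_CB = 7.26×10^6 Pa; maximum is in CB.
τ_max = T_CB·r/J = 488.7·0.0350/2.36×10^-6 = 7.257×10^6 Pa.

1050 psi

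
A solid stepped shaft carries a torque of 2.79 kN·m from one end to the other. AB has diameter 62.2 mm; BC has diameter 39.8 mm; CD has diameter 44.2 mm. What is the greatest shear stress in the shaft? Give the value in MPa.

Under the same torque, τ_max = 16T/(πd³) is largest where d is smallest — segment BC (d = 39.8 mm).
τ_max = 16·2790/(π·(0.0398)³) = 2.254×10^8 Pa.

225 MPa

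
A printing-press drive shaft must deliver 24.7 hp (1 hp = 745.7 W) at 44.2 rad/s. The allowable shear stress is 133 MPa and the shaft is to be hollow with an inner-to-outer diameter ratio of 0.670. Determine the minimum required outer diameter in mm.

ω = 44.2 rad/s, so T = P/ω = 24.7×745.7 / 44.20 = 416.7 N·m.
For a hollow shaft with d_i/d_o = 0.670: τ_max = 16T/(π d_o³ (1−k⁴)), so d_o = [16T/(π τ_allow (1−k⁴))]^(1/3) = [16·416.7/(π·1.33×10^8·0.7985)]^(1/3) = 0.02714 m.

27.1 mm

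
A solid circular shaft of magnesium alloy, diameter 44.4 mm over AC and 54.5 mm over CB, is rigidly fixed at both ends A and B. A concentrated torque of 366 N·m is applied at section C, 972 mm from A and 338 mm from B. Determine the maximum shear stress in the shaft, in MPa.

9.99 MPa

Compatibility: T_A·a/J_AC = T_B·b/J_CB with T_A + T_B = T₀.
J_AC = 3.82×10^-7 m⁴, J_CB = 8.66×10^-7 m⁴, so T_A = T₀·(J_AC/a)/((J_AC/a)+(J_CB/b)) = 48.62 N·m, T_B = 317.4 N·m.
τ in each portion: τ_AC = 2.83×10^6 Pa, τ_CB = 9.99×10^6 Pa; maximum is in CB.
τ_max = T_CB·r/J = 317.4·0.0272/8.66×10^-7 = 9.985×10^6 Pa.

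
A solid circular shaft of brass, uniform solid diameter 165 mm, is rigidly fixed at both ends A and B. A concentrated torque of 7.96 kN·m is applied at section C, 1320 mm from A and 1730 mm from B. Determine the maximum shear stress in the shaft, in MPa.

With uniform GJ and both ends fixed, compatibility θ_AC = θ_CB gives T_A·a = T_B·b, together with T_A + T_B = T₀.
T_A = T₀·b/(a+b) = 7960·1730/3050 = 4515 N·m; T_B = 3445 N·m.
τ in each portion: τ_AC = 5.12×10^6 Pa, τ_CB = 3.91×10^6 Pa; maximum is in AC.
τ_max = T_AC·r/J = 4515·0.0825/7.28×10^-5 = 5.119×10^6 Pa.

5.12 MPa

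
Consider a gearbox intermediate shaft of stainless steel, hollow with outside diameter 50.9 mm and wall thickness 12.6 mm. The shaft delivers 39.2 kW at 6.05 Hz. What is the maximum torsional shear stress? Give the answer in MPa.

42.6 MPa

ω = 2π·6.05 = 38.01 rad/s, so T = P/ω = 39.2×10³ / 38.01 = 1031 N·m.
J = π(d_o⁴ − d_i⁴)/32 = π(0.0509⁴ − 0.0257⁴)/32 = 6.161×10^-7 m⁴.
τ_max = T·r/J = 1031 × 0.0255 / 6.161×10^-7 = 4.259×10^7 Pa.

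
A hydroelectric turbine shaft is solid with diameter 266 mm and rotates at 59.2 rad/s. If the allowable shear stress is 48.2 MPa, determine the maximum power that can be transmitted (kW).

J = πd⁴/32 = π(0.266)⁴/32 = 4.915×10^-4 m⁴.
T_max = τ_allow·J/r = 4.82×10^7 × 4.915×10^-4 / 0.133 = 178100 N·m.
ω = 59.2 rad/s, so P_max = T_max·ω = 1.054×10^7 W.

10500 kW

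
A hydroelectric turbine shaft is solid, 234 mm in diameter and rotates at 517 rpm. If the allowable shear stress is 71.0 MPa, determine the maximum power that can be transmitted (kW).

J = πd⁴/32 = π(0.234)⁴/32 = 2.943×10^-4 m⁴.
T_max = τ_allow·J/r = 7.10×10^7 × 2.943×10^-4 / 0.117 = 178600 N·m.
ω = 2π·517/60 = 54.14 rad/s, so P_max = T_max·ω = 9.671×10^6 W.

9670 kW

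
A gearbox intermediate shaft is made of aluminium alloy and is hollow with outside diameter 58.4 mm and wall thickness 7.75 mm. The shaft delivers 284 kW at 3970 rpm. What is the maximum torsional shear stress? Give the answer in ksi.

3.57 ksi

ω = 2π·3970/60 = 415.7 rad/s, so T = P/ω = 284×10³ / 415.7 = 683.1 N·m.
J = π(d_o⁴ − d_i⁴)/32 = π(0.0584⁴ − 0.0429⁴)/32 = 8.094×10^-7 m⁴.
τ_max = T·r/J = 683.1 × 0.0292 / 8.094×10^-7 = 2.464×10^7 Pa.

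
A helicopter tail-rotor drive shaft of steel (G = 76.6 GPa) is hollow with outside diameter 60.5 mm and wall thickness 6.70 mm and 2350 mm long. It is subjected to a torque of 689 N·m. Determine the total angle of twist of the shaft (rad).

J = π(d_o⁴ − d_i⁴)/32 = π(0.0605⁴ − 0.0471⁴)/32 = 8.321×10^-7 m⁴.
θ = T·L/(G·J) = 689.0 × 2.35 / (76.6×10⁹ × 8.321×10^-7) = 0.02540 rad.

0.0254 rad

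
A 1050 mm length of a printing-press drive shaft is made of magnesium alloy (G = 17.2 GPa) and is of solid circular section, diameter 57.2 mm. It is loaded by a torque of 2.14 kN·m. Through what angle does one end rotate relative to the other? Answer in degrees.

7.12°

J = πd⁴/32 = π(0.0572)⁴/32 = 1.051×10^-6 m⁴.
θ = T·L/(G·J) = 2140 × 1.05 / (17.2×10⁹ × 1.051×10^-6) = 0.1243 rad.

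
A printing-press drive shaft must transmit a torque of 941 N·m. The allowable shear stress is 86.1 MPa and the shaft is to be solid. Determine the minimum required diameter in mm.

For a solid shaft τ_max = 16T/(πd³), so d = (16T/(π τ_allow))^(1/3) = (16·941.0/(π·8.61×10^7))^(1/3) = 0.03818 m.

38.2 mm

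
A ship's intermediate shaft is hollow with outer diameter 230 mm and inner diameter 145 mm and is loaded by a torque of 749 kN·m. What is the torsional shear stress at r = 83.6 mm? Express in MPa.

J = π(d_o⁴ − d_i⁴)/32 = π(0.230⁴ − 0.145⁴)/32 = 2.313×10^-4 m⁴.
Shear stress varies linearly with radius: τ = T·r/J = 749000 × 0.0836 / 2.313×10^-4 = 2.707×10^8 Pa.

271 MPa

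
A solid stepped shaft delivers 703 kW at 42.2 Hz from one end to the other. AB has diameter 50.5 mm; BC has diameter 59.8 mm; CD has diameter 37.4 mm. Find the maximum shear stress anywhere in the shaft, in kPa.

ω = 2π·42.2 = 265.2 rad/s, so T = P/ω = 703×10³ / 265.2 = 2651 N·m.
Under the same torque, τ_max = 16T/(πd³) is largest where d is smallest — segment CD (d = 37.4 mm).
τ_max = 16·2651/(π·(0.0374)³) = 2.581×10^8 Pa.

258000 kPa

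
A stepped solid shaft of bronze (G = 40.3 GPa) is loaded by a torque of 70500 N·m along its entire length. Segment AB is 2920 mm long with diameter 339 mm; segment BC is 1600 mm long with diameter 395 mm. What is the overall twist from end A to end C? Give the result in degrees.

J_AB = π(0.339)⁴/32 = 1.30×10^-3 m⁴; J_BC = π(0.395)⁴/32 = 2.39×10^-3 m⁴.
θ = (T/G)·Σ L_i/J_i = (70500/40.3×10⁹)·(2.92/1.30×10^-3 + 1.60/2.39×10^-3) = 5.111×10^-3 rad.

0.293°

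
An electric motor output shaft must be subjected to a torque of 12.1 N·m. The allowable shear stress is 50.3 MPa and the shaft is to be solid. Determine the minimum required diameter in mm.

10.7 mm

For a solid shaft τ_max = 16T/(πd³), so d = (16T/(π τ_allow))^(1/3) = (16·12.10/(π·5.03×10^7))^(1/3) = 0.01070 m.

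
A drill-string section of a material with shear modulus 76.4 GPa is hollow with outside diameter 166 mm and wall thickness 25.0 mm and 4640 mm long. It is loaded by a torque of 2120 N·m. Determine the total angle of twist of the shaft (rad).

0.00227 rad

J = π(d_o⁴ − d_i⁴)/32 = π(0.166⁴ − 0.116⁴)/32 = 5.677×10^-5 m⁴.
θ = T·L/(G·J) = 2120 × 4.64 / (76.4×10⁹ × 5.677×10^-5) = 2.268×10^-3 rad.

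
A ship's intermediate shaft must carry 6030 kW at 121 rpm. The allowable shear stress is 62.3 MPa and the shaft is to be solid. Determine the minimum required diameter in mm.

339 mm

ω = 2π·121/60 = 12.67 rad/s, so T = P/ω = 6030×10³ / 12.67 = 475900 N·m.
For a solid shaft τ_max = 16T/(πd³), so d = (16T/(π τ_allow))^(1/3) = (16·475900/(π·6.23×10^7))^(1/3) = 0.3388 m.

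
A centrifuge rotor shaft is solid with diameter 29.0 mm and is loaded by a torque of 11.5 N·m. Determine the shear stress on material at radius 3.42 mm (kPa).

J = πd⁴/32 = π(0.0290)⁴/32 = 6.944×10^-8 m⁴.
Shear stress varies linearly with radius: τ = T·r/J = 11.50 × 0.00342 / 6.944×10^-8 = 5.664×10^5 Pa.

566 kPa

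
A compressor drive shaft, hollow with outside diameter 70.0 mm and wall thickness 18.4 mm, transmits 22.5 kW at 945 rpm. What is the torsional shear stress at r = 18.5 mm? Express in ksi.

ω = 2π·945/60 = 98.96 rad/s, so T = P/ω = 22.5×10³ / 98.96 = 227.4 N·m.
J = π(d_o⁴ − d_i⁴)/32 = π(0.0700⁴ − 0.0332⁴)/32 = 2.238×10^-6 m⁴.
Shear stress varies linearly with radius: τ = T·r/J = 227.4 × 0.0185 / 2.238×10^-6 = 1.880×10^6 Pa.

0.273 ksi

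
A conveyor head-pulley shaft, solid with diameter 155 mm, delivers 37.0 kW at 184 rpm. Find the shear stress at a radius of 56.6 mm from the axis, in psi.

ω = 2π·184/60 = 19.27 rad/s, so T = P/ω = 37.0×10³ / 19.27 = 1920 N·m.
J = πd⁴/32 = π(0.155)⁴/32 = 5.667×10^-5 m⁴.
Shear stress varies linearly with radius: τ = T·r/J = 1920 × 0.0566 / 5.667×10^-5 = 1.918×10^6 Pa.

278 psi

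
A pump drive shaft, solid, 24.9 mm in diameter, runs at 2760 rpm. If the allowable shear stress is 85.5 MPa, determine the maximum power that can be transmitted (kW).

74.9 kW

J = πd⁴/32 = π(0.0249)⁴/32 = 3.774×10^-8 m⁴.
T_max = τ_allow·J/r = 8.55×10^7 × 3.774×10^-8 / 0.0124 = 259.2 N·m.
ω = 2π·2760/60 = 289.0 rad/s, so P_max = T_max·ω = 7.491×10^4 W.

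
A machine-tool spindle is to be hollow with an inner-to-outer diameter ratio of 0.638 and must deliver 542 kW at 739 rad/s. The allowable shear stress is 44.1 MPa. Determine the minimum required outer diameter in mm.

ω = 739 rad/s, so T = P/ω = 542×10³ / 739.0 = 733.4 N·m.
For a hollow shaft with d_i/d_o = 0.638: τ_max = 16T/(π d_o³ (1−k⁴)), so d_o = [16T/(π τ_allow (1−k⁴))]^(1/3) = [16·733.4/(π·4.41×10^7·0.8343)]^(1/3) = 0.04665 m.

46.7 mm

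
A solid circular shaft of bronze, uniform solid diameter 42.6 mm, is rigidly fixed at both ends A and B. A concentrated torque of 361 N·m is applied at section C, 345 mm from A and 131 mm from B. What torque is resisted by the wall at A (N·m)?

With uniform GJ and both ends fixed, compatibility θ_AC = θ_CB gives T_A·a = T_B·b, together with T_A + T_B = T₀.
T_A = T₀·b/(a+b) = 361.0·131/476.0 = 99.35 N·m; T_B = 261.6 N·m.

99.4 N·m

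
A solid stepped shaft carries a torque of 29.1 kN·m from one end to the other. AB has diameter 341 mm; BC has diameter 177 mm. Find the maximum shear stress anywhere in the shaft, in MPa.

Under the same torque, τ_max = 16T/(πd³) is largest where d is smallest — segment BC (d = 177 mm).
τ_max = 16·29100/(π·(0.177)³) = 2.673×10^7 Pa.

26.7 MPa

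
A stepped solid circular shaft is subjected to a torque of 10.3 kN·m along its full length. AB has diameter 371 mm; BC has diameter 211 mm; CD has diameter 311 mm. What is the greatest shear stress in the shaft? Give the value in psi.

Under the same torque, τ_max = 16T/(πd³) is largest where d is smallest — segment BC (d = 211 mm).
τ_max = 16·10300/(π·(0.211)³) = 5.584×10^6 Pa.

810 psi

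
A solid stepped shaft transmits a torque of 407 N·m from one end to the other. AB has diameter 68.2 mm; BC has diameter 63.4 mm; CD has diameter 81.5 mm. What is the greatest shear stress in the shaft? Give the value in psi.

1180 psi

Under the same torque, τ_max = 16T/(πd³) is largest where d is smallest — segment BC (d = 63.4 mm).
τ_max = 16·407.0/(π·(0.0634)³) = 8.134×10^6 Pa.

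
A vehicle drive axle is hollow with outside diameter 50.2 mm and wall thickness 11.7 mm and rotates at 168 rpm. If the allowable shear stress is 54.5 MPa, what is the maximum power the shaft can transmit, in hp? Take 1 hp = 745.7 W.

29.3 hp

J = π(d_o⁴ − d_i⁴)/32 = π(0.0502⁴ − 0.0268⁴)/32 = 5.728×10^-7 m⁴.
T_max = τ_allow·J/r = 5.45×10^7 × 5.728×10^-7 / 0.0251 = 1244 N·m.
ω = 2π·168/60 = 17.59 rad/s, so P_max = T_max·ω = 2.188×10^4 W.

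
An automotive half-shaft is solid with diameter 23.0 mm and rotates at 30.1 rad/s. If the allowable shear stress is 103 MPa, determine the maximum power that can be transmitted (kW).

7.41 kW

J = πd⁴/32 = π(0.0230)⁴/32 = 2.747×10^-8 m⁴.
T_max = τ_allow·J/r = 1.03×10^8 × 2.747×10^-8 / 0.0115 = 246.1 N·m.
ω = 30.1 rad/s, so P_max = T_max·ω = 7407 W.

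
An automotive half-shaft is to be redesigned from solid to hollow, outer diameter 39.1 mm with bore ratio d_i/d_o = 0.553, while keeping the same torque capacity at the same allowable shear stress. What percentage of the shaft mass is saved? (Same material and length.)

Equal τ_max and T ⇒ the solid shaft needs d_s³ = d_o³(1−k⁴), so d_s = 39.1·(1−0.553⁴)^(1/3) = 37.84 mm.
Area ratio A_h/A_s = d_o²(1−k²)/d_s² = (1−k²)/(1−k⁴)^(2/3) = 0.7412.
Mass saving = 1 − 0.7412 = 25.9 %.

25.9 %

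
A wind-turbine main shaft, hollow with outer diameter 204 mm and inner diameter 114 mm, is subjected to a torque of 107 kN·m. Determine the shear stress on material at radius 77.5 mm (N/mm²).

J = π(d_o⁴ − d_i⁴)/32 = π(0.204⁴ − 0.114⁴)/32 = 1.534×10^-4 m⁴.
Shear stress varies linearly with radius: τ = T·r/J = 107000 × 0.0775 / 1.534×10^-4 = 5.404×10^7 Pa.

54.0 N/mm²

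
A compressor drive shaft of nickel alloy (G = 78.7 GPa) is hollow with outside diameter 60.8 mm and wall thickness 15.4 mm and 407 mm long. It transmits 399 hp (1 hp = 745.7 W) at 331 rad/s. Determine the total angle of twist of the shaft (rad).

ω = 331 rad/s, so T = P/ω = 399×745.7 / 331.0 = 898.9 N·m.
J = π(d_o⁴ − d_i⁴)/32 = π(0.0608⁴ − 0.0300⁴)/32 = 1.262×10^-6 m⁴.
θ = T·L/(G·J) = 898.9 × 0.407 / (78.7×10⁹ × 1.262×10^-6) = 3.683×10^-3 rad.

0.00368 rad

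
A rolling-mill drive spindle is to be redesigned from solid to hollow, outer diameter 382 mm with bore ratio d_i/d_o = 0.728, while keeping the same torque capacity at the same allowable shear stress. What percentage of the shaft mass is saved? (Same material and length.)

Equal τ_max and T ⇒ the solid shaft needs d_s³ = d_o³(1−k⁴), so d_s = 382·(1−0.728⁴)^(1/3) = 342.2 mm.
Area ratio A_h/A_s = d_o²(1−k²)/d_s² = (1−k²)/(1−k⁴)^(2/3) = 0.5856.
Mass saving = 1 − 0.5856 = 41.4 %.

41.4 %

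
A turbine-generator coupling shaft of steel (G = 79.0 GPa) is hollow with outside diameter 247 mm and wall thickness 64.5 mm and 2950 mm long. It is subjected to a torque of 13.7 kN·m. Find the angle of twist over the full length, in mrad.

J = π(d_o⁴ − d_i⁴)/32 = π(0.247⁴ − 0.118⁴)/32 = 3.464×10^-4 m⁴.
θ = T·L/(G·J) = 13700 × 2.95 / (79.0×10⁹ × 3.464×10^-4) = 1.477×10^-3 rad.

1.48 mrad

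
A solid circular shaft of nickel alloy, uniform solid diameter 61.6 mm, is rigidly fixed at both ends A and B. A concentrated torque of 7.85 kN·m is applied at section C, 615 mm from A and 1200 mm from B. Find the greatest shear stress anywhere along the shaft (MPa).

113 MPa

With uniform GJ and both ends fixed, compatibility θ_AC = θ_CB gives T_A·a = T_B·b, together with T_A + T_B = T₀.
T_A = T₀·b/(a+b) = 7850·1200/1815 = 5190 N·m; T_B = 2660 N·m.
τ in each portion: τ_AC = 1.13×10^8 Pa, τ_CB = 5.80×10^7 Pa; maximum is in AC.
τ_max = T_AC·r/J = 5190·0.0308/1.41×10^-6 = 1.131×10^8 Pa.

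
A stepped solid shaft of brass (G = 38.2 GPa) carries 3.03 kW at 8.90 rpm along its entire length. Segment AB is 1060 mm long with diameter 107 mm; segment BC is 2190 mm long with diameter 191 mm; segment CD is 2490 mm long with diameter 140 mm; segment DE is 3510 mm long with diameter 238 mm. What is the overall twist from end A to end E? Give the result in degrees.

0.860°

ω = 2π·8.90/60 = 0.9320 rad/s, so T = P/ω = 3.03×10³ / 0.9320 = 3251 N·m.
J_AB = π(0.107)⁴/32 = 1.29×10^-5 m⁴; J_BC = π(0.191)⁴/32 = 1.31×10^-4 m⁴; J_CD = π(0.140)⁴/32 = 3.77×10^-5 m⁴; J_DE = π(0.238)⁴/32 = 3.15×10^-4 m⁴.
θ = (T/G)·Σ L_i/J_i = (3251/38.2×10⁹)·(1.06/1.29×10^-5 + 2.19/1.31×10^-4 + 2.49/3.77×10^-5 + 3.51/3.15×10^-4) = 0.01500 rad.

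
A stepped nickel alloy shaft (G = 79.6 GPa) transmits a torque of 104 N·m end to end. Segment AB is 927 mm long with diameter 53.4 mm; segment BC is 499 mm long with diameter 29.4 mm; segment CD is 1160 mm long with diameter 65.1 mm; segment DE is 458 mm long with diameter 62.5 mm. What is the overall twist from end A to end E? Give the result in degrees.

0.668°

J_AB = π(0.0534)⁴/32 = 7.98×10^-7 m⁴; J_BC = π(0.0294)⁴/32 = 7.33×10^-8 m⁴; J_CD = π(0.0651)⁴/32 = 1.76×10^-6 m⁴; J_DE = π(0.0625)⁴/32 = 1.50×10^-6 m⁴.
θ = (T/G)·Σ L_i/J_i = (104.0/79.6×10⁹)·(0.927/7.98×10^-7 + 0.499/7.33×10^-8 + 1.16/1.76×10^-6 + 0.458/1.50×10^-6) = 0.01166 rad.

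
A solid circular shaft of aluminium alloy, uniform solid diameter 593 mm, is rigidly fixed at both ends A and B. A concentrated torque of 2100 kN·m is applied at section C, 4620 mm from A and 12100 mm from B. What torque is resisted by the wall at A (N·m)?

With uniform GJ and both ends fixed, compatibility θ_AC = θ_CB gives T_A·a = T_B·b, together with T_A + T_B = T₀.
T_A = T₀·b/(a+b) = 2.100e6·12100/16720 = 1.520e6 N·m; T_B = 580300 N·m.

1.52e6 N·m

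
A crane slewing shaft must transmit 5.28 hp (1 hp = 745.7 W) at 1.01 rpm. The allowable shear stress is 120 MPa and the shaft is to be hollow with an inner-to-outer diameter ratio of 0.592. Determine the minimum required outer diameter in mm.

122 mm

ω = 2π·1.01/60 = 0.1058 rad/s, so T = P/ω = 5.28×745.7 / 0.1058 = 37230 N·m.
For a hollow shaft with d_i/d_o = 0.592: τ_max = 16T/(π d_o³ (1−k⁴)), so d_o = [16T/(π τ_allow (1−k⁴))]^(1/3) = [16·37230/(π·1.20×10^8·0.8772)]^(1/3) = 0.1217 m.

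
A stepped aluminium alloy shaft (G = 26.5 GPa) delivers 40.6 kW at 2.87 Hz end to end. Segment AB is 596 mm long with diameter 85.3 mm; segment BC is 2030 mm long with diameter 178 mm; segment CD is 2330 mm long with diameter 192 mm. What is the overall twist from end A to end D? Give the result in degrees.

ω = 2π·2.87 = 18.03 rad/s, so T = P/ω = 40.6×10³ / 18.03 = 2251 N·m.
J_AB = π(0.0853)⁴/32 = 5.20×10^-6 m⁴; J_BC = π(0.178)⁴/32 = 9.86×10^-5 m⁴; J_CD = π(0.192)⁴/32 = 1.33×10^-4 m⁴.
θ = (T/G)·Σ L_i/J_i = (2251/26.5×10⁹)·(0.596/5.20×10^-6 + 2.03/9.86×10^-5 + 2.33/1.33×10^-4) = 0.01298 rad.

0.743°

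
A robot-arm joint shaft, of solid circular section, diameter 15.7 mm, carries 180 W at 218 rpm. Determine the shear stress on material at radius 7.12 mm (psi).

1370 psi

ω = 2π·218/60 = 22.83 rad/s, so T = P/ω = 180 / 22.83 = 7.885 N·m.
J = πd⁴/32 = π(0.0157)⁴/32 = 5.965×10^-9 m⁴.
Shear stress varies linearly with radius: τ = T·r/J = 7.885 × 0.00712 / 5.965×10^-9 = 9.412×10^6 Pa.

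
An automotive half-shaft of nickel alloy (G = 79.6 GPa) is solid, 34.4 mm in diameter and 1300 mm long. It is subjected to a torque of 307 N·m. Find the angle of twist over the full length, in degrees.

2.09°

J = πd⁴/32 = π(0.0344)⁴/32 = 1.375×10^-7 m⁴.
θ = T·L/(G·J) = 307.0 × 1.30 / (79.6×10⁹ × 1.375×10^-7) = 0.03647 rad.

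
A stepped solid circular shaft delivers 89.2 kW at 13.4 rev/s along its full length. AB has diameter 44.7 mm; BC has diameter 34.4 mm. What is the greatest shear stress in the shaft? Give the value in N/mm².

133 N/mm²

ω = 2π·13.4 = 84.19 rad/s, so T = P/ω = 89.2×10³ / 84.19 = 1059 N·m.
Under the same torque, τ_max = 16T/(πd³) is largest where d is smallest — segment BC (d = 34.4 mm).
τ_max = 16·1059/(π·(0.0344)³) = 1.325×10^8 Pa.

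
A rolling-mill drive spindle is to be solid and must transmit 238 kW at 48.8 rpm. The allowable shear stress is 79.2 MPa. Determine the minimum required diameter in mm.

144 mm

ω = 2π·48.8/60 = 5.110 rad/s, so T = P/ω = 238×10³ / 5.110 = 46570 N·m.
For a solid shaft τ_max = 16T/(πd³), so d = (16T/(π τ_allow))^(1/3) = (16·46570/(π·7.92×10^7))^(1/3) = 0.1441 m.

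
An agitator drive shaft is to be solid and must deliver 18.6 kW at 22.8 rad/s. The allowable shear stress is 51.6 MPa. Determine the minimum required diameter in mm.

43.2 mm

ω = 22.8 rad/s, so T = P/ω = 18.6×10³ / 22.80 = 815.8 N·m.
For a solid shaft τ_max = 16T/(πd³), so d = (16T/(π τ_allow))^(1/3) = (16·815.8/(π·5.16×10^7))^(1/3) = 0.04318 m.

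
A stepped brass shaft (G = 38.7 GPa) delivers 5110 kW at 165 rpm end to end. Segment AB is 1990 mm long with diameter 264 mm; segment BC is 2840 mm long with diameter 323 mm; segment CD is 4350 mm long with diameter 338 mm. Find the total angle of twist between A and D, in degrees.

ω = 2π·165/60 = 17.28 rad/s, so T = P/ω = 5110×10³ / 17.28 = 295700 N·m.
J_AB = π(0.264)⁴/32 = 4.77×10^-4 m⁴; J_BC = π(0.323)⁴/32 = 1.07×10^-3 m⁴; J_CD = π(0.338)⁴/32 = 1.28×10^-3 m⁴.
θ = (T/G)·Σ L_i/J_i = (295700/38.7×10⁹)·(1.99/4.77×10^-4 + 2.84/1.07×10^-3 + 4.35/1.28×10^-3) = 0.07814 rad.

4.48°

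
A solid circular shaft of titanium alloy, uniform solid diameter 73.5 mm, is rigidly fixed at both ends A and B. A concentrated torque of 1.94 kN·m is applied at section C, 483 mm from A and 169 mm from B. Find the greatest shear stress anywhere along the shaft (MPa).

With uniform GJ and both ends fixed, compatibility θ_AC = θ_CB gives T_A·a = T_B·b, together with T_A + T_B = T₀.
T_A = T₀·b/(a+b) = 1940·169/652.0 = 502.9 N·m; T_B = 1437 N·m.
τ in each portion: τ_AC = 6.45×10^6 Pa, τ_CB = 1.84×10^7 Pa; maximum is in CB.
τ_max = T_CB·r/J = 1437·0.0367/2.87×10^-6 = 1.843×10^7 Pa.

18.4 MPa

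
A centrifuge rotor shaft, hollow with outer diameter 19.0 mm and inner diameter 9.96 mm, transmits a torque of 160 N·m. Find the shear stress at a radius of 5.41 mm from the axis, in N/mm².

73.2 N/mm²

J = π(d_o⁴ − d_i⁴)/32 = π(0.0190⁴ − 0.00996⁴)/32 = 1.183×10^-8 m⁴.
Shear stress varies linearly with radius: τ = T·r/J = 160.0 × 0.00541 / 1.183×10^-8 = 7.318×10^7 Pa.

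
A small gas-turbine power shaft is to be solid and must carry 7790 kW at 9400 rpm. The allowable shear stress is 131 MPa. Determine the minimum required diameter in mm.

ω = 2π·9400/60 = 984.4 rad/s, so T = P/ω = 7790×10³ / 984.4 = 7914 N·m.
For a solid shaft τ_max = 16T/(πd³), so d = (16T/(π τ_allow))^(1/3) = (16·7914/(π·1.31×10^8))^(1/3) = 0.06751 m.

67.5 mm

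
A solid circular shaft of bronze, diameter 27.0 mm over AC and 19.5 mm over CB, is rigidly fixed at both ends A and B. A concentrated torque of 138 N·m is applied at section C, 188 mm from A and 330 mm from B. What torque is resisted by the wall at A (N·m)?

119 N·m

Compatibility: T_A·a/J_AC = T_B·b/J_CB with T_A + T_B = T₀.
J_AC = 5.22×10^-8 m⁴, J_CB = 1.42×10^-8 m⁴, so T_A = T₀·(J_AC/a)/((J_AC/a)+(J_CB/b)) = 119.5 N·m, T_B = 18.52 N·m.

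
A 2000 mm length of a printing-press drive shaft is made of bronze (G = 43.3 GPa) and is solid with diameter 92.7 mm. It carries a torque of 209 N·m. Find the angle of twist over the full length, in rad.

J = πd⁴/32 = π(0.0927)⁴/32 = 7.250×10^-6 m⁴.
θ = T·L/(G·J) = 209.0 × 2.00 / (43.3×10⁹ × 7.250×10^-6) = 1.332×10^-3 rad.

0.00133 rad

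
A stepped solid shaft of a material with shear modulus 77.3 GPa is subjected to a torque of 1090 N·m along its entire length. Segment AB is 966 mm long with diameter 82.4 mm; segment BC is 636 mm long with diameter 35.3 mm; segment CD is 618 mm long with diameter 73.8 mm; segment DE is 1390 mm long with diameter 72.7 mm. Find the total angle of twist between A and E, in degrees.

J_AB = π(0.0824)⁴/32 = 4.53×10^-6 m⁴; J_BC = π(0.0353)⁴/32 = 1.52×10^-7 m⁴; J_CD = π(0.0738)⁴/32 = 2.91×10^-6 m⁴; J_DE = π(0.0727)⁴/32 = 2.74×10^-6 m⁴.
θ = (T/G)·Σ L_i/J_i = (1090/77.3×10⁹)·(0.966/4.53×10^-6 + 0.636/1.52×10^-7 + 0.618/2.91×10^-6 + 1.39/2.74×10^-6) = 0.07198 rad.

4.12°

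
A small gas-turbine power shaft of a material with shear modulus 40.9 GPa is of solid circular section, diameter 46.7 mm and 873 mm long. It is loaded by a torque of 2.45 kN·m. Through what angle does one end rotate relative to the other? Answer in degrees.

6.42°

J = πd⁴/32 = π(0.0467)⁴/32 = 4.669×10^-7 m⁴.
θ = T·L/(G·J) = 2450 × 0.873 / (40.9×10⁹ × 4.669×10^-7) = 0.1120 rad.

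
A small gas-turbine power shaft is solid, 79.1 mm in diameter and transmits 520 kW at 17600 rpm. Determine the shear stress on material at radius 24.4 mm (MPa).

1.79 MPa

ω = 2π·17600/60 = 1843 rad/s, so T = P/ω = 520×10³ / 1843 = 282.1 N·m.
J = πd⁴/32 = π(0.0791)⁴/32 = 3.843×10^-6 m⁴.
Shear stress varies linearly with radius: τ = T·r/J = 282.1 × 0.0244 / 3.843×10^-6 = 1.791×10^6 Pa.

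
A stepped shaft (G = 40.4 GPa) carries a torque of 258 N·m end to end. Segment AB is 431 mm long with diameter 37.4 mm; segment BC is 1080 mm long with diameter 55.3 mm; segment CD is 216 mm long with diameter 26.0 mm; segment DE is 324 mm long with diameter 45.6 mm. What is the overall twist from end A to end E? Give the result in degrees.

3.29°

J_AB = π(0.0374)⁴/32 = 1.92×10^-7 m⁴; J_BC = π(0.0553)⁴/32 = 9.18×10^-7 m⁴; J_CD = π(0.0260)⁴/32 = 4.49×10^-8 m⁴; J_DE = π(0.0456)⁴/32 = 4.24×10^-7 m⁴.
θ = (T/G)·Σ L_i/J_i = (258.0/40.4×10⁹)·(0.431/1.92×10^-7 + 1.08/9.18×10^-7 + 0.216/4.49×10^-8 + 0.324/4.24×10^-7) = 0.05746 rad.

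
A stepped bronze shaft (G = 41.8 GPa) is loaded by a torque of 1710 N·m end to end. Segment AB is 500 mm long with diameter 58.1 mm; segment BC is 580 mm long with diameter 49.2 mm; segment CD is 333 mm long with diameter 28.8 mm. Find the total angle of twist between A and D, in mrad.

J_AB = π(0.0581)⁴/32 = 1.12×10^-6 m⁴; J_BC = π(0.0492)⁴/32 = 5.75×10^-7 m⁴; J_CD = π(0.0288)⁴/32 = 6.75×10^-8 m⁴.
θ = (T/G)·Σ L_i/J_i = (1710/41.8×10⁹)·(0.500/1.12×10^-6 + 0.580/5.75×10^-7 + 0.333/6.75×10^-8) = 0.2612 rad.

261 mrad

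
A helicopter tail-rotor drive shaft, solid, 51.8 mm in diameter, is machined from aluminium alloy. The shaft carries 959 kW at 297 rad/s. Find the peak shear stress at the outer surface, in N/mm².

118 N/mm²

ω = 297 rad/s, so T = P/ω = 959×10³ / 297.0 = 3229 N·m.
J = πd⁴/32 = π(0.0518)⁴/32 = 7.068×10^-7 m⁴.
τ_max = T·r/J = 3229 × 0.0259 / 7.068×10^-7 = 1.183×10^8 Pa.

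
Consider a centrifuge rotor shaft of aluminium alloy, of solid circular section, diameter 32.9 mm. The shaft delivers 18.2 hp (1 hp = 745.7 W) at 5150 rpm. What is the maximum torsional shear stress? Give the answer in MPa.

ω = 2π·5150/60 = 539.3 rad/s, so T = P/ω = 18.2×745.7 / 539.3 = 25.17 N·m.
J = πd⁴/32 = π(0.0329)⁴/32 = 1.150×10^-7 m⁴.
τ_max = T·r/J = 25.17 × 0.0164 / 1.150×10^-7 = 3.599×10^6 Pa.

3.60 MPa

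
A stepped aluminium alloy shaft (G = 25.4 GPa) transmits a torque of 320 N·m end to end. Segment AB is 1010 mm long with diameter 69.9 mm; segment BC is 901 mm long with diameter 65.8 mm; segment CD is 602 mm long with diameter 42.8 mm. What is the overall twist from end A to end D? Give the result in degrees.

1.98°

J_AB = π(0.0699)⁴/32 = 2.34×10^-6 m⁴; J_BC = π(0.0658)⁴/32 = 1.84×10^-6 m⁴; J_CD = π(0.0428)⁴/32 = 3.29×10^-7 m⁴.
θ = (T/G)·Σ L_i/J_i = (320.0/25.4×10⁹)·(1.01/2.34×10^-6 + 0.901/1.84×10^-6 + 0.602/3.29×10^-7) = 0.03462 rad.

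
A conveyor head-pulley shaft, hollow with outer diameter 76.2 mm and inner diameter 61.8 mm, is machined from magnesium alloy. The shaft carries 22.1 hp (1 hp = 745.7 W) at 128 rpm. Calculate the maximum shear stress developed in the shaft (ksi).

3.62 ksi

ω = 2π·128/60 = 13.40 rad/s, so T = P/ω = 22.1×745.7 / 13.40 = 1229 N·m.
J = π(d_o⁴ − d_i⁴)/32 = π(0.0762⁴ − 0.0618⁴)/32 = 1.878×10^-6 m⁴.
τ_max = T·r/J = 1229 × 0.0381 / 1.878×10^-6 = 2.494×10^7 Pa.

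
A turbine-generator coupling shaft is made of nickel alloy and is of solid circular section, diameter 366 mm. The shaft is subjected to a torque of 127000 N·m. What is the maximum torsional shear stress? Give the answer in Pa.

1.32e7 Pa

J = πd⁴/32 = π(0.366)⁴/32 = 1.762×10^-3 m⁴.
τ_max = T·r/J = 127000 × 0.183 / 1.762×10^-3 = 1.319×10^7 Pa.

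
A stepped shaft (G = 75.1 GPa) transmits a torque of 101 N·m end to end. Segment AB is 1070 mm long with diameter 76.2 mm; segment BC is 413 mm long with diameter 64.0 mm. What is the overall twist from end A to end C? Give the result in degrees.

0.0442°

J_AB = π(0.0762)⁴/32 = 3.31×10^-6 m⁴; J_BC = π(0.0640)⁴/32 = 1.65×10^-6 m⁴.
θ = (T/G)·Σ L_i/J_i = (101.0/75.1×10⁹)·(1.07/3.31×10^-6 + 0.413/1.65×10^-6) = 7.720×10^-4 rad.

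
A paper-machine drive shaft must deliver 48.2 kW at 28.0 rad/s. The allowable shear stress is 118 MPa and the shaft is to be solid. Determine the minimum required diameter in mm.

ω = 28.0 rad/s, so T = P/ω = 48.2×10³ / 28.00 = 1721 N·m.
For a solid shaft τ_max = 16T/(πd³), so d = (16T/(π τ_allow))^(1/3) = (16·1721/(π·1.18×10^8))^(1/3) = 0.04204 m.

42.0 mm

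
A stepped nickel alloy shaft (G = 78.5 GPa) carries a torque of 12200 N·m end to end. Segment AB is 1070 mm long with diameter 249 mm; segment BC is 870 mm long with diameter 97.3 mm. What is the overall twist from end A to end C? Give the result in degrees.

J_AB = π(0.249)⁴/32 = 3.77×10^-4 m⁴; J_BC = π(0.0973)⁴/32 = 8.80×10^-6 m⁴.
θ = (T/G)·Σ L_i/J_i = (12200/78.5×10⁹)·(1.07/3.77×10^-4 + 0.870/8.80×10^-6) = 0.01581 rad.

0.906°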